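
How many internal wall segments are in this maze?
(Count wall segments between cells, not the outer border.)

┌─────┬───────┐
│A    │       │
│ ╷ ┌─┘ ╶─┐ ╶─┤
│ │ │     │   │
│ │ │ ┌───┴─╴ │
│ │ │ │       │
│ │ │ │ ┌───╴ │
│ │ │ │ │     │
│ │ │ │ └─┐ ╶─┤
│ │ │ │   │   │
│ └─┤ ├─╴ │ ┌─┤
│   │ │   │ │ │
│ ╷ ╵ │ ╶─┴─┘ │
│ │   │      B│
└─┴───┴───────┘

Counting internal wall segments:
Total internal walls: 36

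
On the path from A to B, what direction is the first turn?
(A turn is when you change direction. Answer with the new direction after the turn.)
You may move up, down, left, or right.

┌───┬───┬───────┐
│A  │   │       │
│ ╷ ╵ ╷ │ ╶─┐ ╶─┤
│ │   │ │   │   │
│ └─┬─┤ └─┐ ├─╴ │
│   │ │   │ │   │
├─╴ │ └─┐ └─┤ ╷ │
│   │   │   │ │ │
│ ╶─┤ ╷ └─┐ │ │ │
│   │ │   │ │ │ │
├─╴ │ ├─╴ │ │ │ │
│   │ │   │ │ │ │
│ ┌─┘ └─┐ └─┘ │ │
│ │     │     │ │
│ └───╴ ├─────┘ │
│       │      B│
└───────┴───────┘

Directions: down, down, right, down, left, down, right, down, left, down, down, right, right, right, up, left, up, up, up, right, down, right, down, down, right, right, up, up, up, up, right, down, down, down, down, down
First turn direction: right

Solution:

┌───┬───┬───────┐
│A  │   │       │
│ ╷ ╵ ╷ │ ╶─┐ ╶─┤
│↓│   │ │   │   │
│ └─┬─┤ └─┐ ├─╴ │
│↳ ↓│ │   │ │↱ ↓│
├─╴ │ └─┐ └─┤ ╷ │
│↓ ↲│↱ ↓│   │↑│↓│
│ ╶─┤ ╷ └─┐ │ │ │
│↳ ↓│↑│↳ ↓│ │↑│↓│
├─╴ │ ├─╴ │ │ │ │
│↓ ↲│↑│  ↓│ │↑│↓│
│ ┌─┘ └─┐ └─┘ │ │
│↓│  ↑ ↰│↳ → ↑│↓│
│ └───╴ ├─────┘ │
│↳ → → ↑│      B│
└───────┴───────┘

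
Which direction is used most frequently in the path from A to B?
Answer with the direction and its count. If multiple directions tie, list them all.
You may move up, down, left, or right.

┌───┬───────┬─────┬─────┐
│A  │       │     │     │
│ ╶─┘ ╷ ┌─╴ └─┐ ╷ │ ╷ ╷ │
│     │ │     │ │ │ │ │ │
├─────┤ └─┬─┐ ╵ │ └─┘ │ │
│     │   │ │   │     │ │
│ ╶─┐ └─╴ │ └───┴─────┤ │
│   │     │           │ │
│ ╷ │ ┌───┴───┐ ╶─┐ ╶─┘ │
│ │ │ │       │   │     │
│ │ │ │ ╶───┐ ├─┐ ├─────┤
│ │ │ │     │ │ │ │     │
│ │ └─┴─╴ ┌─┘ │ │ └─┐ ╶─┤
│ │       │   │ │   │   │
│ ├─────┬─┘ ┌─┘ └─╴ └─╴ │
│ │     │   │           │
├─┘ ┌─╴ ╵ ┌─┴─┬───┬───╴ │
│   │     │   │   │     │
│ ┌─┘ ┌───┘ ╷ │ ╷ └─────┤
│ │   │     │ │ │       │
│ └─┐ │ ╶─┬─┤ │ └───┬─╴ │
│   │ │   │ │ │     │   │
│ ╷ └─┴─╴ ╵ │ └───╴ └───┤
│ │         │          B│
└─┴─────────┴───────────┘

Directions: down, right, right, up, right, down, down, right, down, left, left, up, left, left, down, right, down, down, down, right, right, right, up, left, up, right, right, right, down, down, left, down, left, down, left, up, left, left, down, left, down, down, right, down, right, right, right, up, left, up, right, right, up, right, down, down, down, right, right, right, right, right
Counts: {'down': 19, 'right': 23, 'up': 8, 'left': 12}
Most common: right (23 times)

Solution:

┌───┬───────┬─────┬─────┐
│A  │↱ ↓    │     │     │
│ ╶─┘ ╷ ┌─╴ └─┐ ╷ │ ╷ ╷ │
│↳ → ↑│↓│     │ │ │ │ │ │
├─────┤ └─┬─┐ ╵ │ └─┘ │ │
│↓ ← ↰│↳ ↓│ │   │     │ │
│ ╶─┐ └─╴ │ └───┴─────┤ │
│↳ ↓│↑ ← ↲│           │ │
│ ╷ │ ┌───┴───┐ ╶─┐ ╶─┘ │
│ │↓│ │↱ → → ↓│   │     │
│ │ │ │ ╶───┐ ├─┐ ├─────┤
│ │↓│ │↑ ↰  │↓│ │ │     │
│ │ └─┴─╴ ┌─┘ │ │ └─┐ ╶─┤
│ │↳ → → ↑│↓ ↲│ │   │   │
│ ├─────┬─┘ ┌─┘ └─╴ └─╴ │
│ │↓ ← ↰│↓ ↲│           │
├─┘ ┌─╴ ╵ ┌─┴─┬───┬───╴ │
│↓ ↲│  ↑ ↲│↱ ↓│   │     │
│ ┌─┘ ┌───┘ ╷ │ ╷ └─────┤
│↓│   │↱ → ↑│↓│ │       │
│ └─┐ │ ╶─┬─┤ │ └───┬─╴ │
│↳ ↓│ │↑ ↰│ │↓│     │   │
│ ╷ └─┴─╴ ╵ │ └───╴ └───┤
│ │↳ → → ↑  │↳ → → → → B│
└─┴─────────┴───────────┘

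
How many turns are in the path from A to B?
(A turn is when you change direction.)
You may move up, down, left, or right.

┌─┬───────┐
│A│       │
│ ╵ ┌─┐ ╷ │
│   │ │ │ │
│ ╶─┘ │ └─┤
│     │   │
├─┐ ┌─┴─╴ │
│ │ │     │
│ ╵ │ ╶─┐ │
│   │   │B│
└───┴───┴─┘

Directions: down, right, up, right, right, down, down, right, down, down
Number of turns: 6

Solution:

┌─┬───────┐
│A│↱ → ↓  │
│ ╵ ┌─┐ ╷ │
│↳ ↑│ │↓│ │
│ ╶─┘ │ └─┤
│     │↳ ↓│
├─┐ ┌─┴─╴ │
│ │ │    ↓│
│ ╵ │ ╶─┐ │
│   │   │B│
└───┴───┴─┘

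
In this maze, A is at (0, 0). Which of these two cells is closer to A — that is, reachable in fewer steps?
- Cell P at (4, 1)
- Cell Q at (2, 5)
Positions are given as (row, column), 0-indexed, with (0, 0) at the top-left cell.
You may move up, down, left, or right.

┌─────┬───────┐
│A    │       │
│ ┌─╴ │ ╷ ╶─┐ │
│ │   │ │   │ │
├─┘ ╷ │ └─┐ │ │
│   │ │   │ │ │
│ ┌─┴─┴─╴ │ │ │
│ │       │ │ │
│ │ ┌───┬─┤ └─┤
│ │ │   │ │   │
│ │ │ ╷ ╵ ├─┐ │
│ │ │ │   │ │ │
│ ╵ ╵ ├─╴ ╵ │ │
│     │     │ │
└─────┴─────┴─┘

Shortest path A → P at (4, 1): 13 steps
Shortest path A → Q at (2, 5): 25 steps

P is closer (13 steps vs 25 steps).

Path to P:

┌─────┬───────┐
│A → ↓│       │
│ ┌─╴ │ ╷ ╶─┐ │
│ │↓ ↲│ │   │ │
├─┘ ╷ │ └─┐ │ │
│↓ ↲│ │   │ │ │
│ ┌─┴─┴─╴ │ │ │
│↓│       │ │ │
│ │ ┌───┬─┤ └─┤
│↓│P│   │ │   │
│ │ │ ╷ ╵ ├─┐ │
│↓│↑│ │   │ │ │
│ ╵ ╵ ├─╴ ╵ │ │
│↳ ↑  │     │ │
└─────┴─────┴─┘

Path to Q:

┌─────┬───────┐
│A → ↓│↱ ↓    │
│ ┌─╴ │ ╷ ╶─┐ │
│ │↓ ↲│↑│↳ ↓│ │
├─┘ ╷ │ └─┐ │ │
│↓ ↲│ │↑ ↰│Q│ │
│ ┌─┴─┴─╴ │ │ │
│↓│↱ → → ↑│ │ │
│ │ ┌───┬─┤ └─┤
│↓│↑│   │ │   │
│ │ │ ╷ ╵ ├─┐ │
│↓│↑│ │   │ │ │
│ ╵ ╵ ├─╴ ╵ │ │
│↳ ↑  │     │ │
└─────┴─────┴─┘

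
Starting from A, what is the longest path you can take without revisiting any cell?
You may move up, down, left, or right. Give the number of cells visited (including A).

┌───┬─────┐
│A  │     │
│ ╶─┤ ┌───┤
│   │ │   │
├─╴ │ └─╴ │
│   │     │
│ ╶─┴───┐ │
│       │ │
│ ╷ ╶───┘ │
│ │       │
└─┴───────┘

Finding longest simple path using DFS:
Start: (0, 0)
Longest path visits 19 cells
Path: A → down → right → down → left → down → right → down → right → right → right → up → up → left → left → up → up → right → right

Solution:

┌───┬─────┐
│A  │↱ → B│
│ ╶─┤ ┌───┤
│↳ ↓│↑│   │
├─╴ │ └─╴ │
│↓ ↲│↑ ← ↰│
│ ╶─┴───┐ │
│↳ ↓    │↑│
│ ╷ ╶───┘ │
│ │↳ → → ↑│
└─┴───────┘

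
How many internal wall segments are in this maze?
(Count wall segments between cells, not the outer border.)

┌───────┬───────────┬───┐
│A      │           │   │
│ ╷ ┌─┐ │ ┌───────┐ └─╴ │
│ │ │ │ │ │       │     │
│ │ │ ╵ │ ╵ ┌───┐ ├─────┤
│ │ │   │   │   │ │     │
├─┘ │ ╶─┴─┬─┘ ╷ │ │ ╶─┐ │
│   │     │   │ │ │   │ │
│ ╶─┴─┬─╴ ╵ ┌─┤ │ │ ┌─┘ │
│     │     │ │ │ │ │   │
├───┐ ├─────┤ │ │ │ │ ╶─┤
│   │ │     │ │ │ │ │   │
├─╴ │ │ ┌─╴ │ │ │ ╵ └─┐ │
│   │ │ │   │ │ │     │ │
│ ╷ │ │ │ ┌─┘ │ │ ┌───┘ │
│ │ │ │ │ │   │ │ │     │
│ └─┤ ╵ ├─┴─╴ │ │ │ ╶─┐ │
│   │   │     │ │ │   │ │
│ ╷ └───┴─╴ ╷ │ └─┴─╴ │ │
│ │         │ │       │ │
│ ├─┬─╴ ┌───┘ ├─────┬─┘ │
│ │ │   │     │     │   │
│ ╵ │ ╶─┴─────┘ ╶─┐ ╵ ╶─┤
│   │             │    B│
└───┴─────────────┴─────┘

Counting internal wall segments:
Total internal walls: 121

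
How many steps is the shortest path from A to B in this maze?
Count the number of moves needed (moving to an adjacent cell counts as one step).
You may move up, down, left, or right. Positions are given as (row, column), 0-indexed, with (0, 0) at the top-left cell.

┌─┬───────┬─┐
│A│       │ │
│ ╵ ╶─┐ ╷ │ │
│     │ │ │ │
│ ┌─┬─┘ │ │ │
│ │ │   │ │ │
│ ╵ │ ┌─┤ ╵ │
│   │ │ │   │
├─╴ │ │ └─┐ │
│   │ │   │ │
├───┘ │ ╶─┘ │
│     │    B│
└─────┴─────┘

Using BFS to find shortest path:
Start: (0, 0), End: (5, 5)
Path found:
(0,0) → (1,0) → (1,1) → (0,1) → (0,2) → (0,3) → (0,4) → (1,4) → (2,4) → (3,4) → (3,5) → (4,5) → (5,5)
Number of steps: 12

Solution:

┌─┬───────┬─┐
│A│↱ → → ↓│ │
│ ╵ ╶─┐ ╷ │ │
│↳ ↑  │ │↓│ │
│ ┌─┬─┘ │ │ │
│ │ │   │↓│ │
│ ╵ │ ┌─┤ ╵ │
│   │ │ │↳ ↓│
├─╴ │ │ └─┐ │
│   │ │   │↓│
├───┘ │ ╶─┘ │
│     │    B│
└─────┴─────┘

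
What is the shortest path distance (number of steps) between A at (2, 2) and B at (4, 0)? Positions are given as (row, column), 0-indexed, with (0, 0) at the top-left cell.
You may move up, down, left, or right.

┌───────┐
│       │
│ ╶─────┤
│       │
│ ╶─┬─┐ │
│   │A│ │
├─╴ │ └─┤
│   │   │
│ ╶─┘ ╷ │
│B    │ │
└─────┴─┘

Finding path from (2, 2) to (4, 0):
Path: (2,2) → (3,2) → (4,2) → (4,1) → (4,0)
Distance: 4 steps

Solution:

┌───────┐
│       │
│ ╶─────┤
│       │
│ ╶─┬─┐ │
│   │A│ │
├─╴ │ └─┤
│   │↓  │
│ ╶─┘ ╷ │
│B ← ↲│ │
└─────┴─┘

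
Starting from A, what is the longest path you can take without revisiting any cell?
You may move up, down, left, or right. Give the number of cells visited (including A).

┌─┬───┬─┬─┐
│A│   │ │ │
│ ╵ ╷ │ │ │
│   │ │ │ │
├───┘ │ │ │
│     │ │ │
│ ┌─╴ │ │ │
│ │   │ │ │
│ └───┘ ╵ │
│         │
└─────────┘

Finding longest simple path using DFS:
Start: (0, 0)
Longest path visits 19 cells
Path: A → down → right → up → right → down → down → left → left → down → down → right → right → right → right → up → up → up → up

Solution:

┌─┬───┬─┬─┐
│A│↱ ↓│ │B│
│ ╵ ╷ │ │ │
│↳ ↑│↓│ │↑│
├───┘ │ │ │
│↓ ← ↲│ │↑│
│ ┌─╴ │ │ │
│↓│   │ │↑│
│ └───┘ ╵ │
│↳ → → → ↑│
└─────────┘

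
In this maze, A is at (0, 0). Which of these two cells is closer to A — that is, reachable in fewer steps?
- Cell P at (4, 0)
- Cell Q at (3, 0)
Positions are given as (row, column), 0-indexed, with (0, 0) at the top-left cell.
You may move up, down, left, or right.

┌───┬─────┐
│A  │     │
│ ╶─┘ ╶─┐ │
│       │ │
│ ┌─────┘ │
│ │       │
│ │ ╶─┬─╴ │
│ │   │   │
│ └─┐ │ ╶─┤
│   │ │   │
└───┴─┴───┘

Shortest path A → P at (4, 0): 4 steps
Shortest path A → Q at (3, 0): 3 steps

Q is closer (3 steps vs 4 steps).

Path to P:

┌───┬─────┐
│A  │     │
│ ╶─┘ ╶─┐ │
│↓      │ │
│ ┌─────┘ │
│↓│       │
│ │ ╶─┬─╴ │
│↓│   │   │
│ └─┐ │ ╶─┤
│P  │ │   │
└───┴─┴───┘

Path to Q:

┌───┬─────┐
│A  │     │
│ ╶─┘ ╶─┐ │
│↓      │ │
│ ┌─────┘ │
│↓│       │
│ │ ╶─┬─╴ │
│Q│   │   │
│ └─┐ │ ╶─┤
│   │ │   │
└───┴─┴───┘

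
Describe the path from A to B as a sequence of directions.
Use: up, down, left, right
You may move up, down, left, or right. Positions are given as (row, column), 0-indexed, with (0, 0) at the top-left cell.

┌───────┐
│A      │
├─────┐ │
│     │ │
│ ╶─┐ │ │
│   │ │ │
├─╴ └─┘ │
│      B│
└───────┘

Finding the path and converting it to directions:
Path through cells: (0,0) → (0,1) → (0,2) → (0,3) → (1,3) → (2,3) → (3,3)
Directions: right, right, right, down, down, down

Solution:

┌───────┐
│A → → ↓│
├─────┐ │
│     │↓│
│ ╶─┐ │ │
│   │ │↓│
├─╴ └─┘ │
│      B│
└───────┘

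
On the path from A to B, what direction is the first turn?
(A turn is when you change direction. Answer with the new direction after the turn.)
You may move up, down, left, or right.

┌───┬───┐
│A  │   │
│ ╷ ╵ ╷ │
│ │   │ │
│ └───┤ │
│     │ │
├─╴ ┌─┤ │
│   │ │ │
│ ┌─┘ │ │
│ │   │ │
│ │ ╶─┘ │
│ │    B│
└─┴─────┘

Directions: right, down, right, up, right, down, down, down, down, down
First turn direction: down

Solution:

┌───┬───┐
│A ↓│↱ ↓│
│ ╷ ╵ ╷ │
│ │↳ ↑│↓│
│ └───┤ │
│     │↓│
├─╴ ┌─┤ │
│   │ │↓│
│ ┌─┘ │ │
│ │   │↓│
│ │ ╶─┘ │
│ │    B│
└─┴─────┘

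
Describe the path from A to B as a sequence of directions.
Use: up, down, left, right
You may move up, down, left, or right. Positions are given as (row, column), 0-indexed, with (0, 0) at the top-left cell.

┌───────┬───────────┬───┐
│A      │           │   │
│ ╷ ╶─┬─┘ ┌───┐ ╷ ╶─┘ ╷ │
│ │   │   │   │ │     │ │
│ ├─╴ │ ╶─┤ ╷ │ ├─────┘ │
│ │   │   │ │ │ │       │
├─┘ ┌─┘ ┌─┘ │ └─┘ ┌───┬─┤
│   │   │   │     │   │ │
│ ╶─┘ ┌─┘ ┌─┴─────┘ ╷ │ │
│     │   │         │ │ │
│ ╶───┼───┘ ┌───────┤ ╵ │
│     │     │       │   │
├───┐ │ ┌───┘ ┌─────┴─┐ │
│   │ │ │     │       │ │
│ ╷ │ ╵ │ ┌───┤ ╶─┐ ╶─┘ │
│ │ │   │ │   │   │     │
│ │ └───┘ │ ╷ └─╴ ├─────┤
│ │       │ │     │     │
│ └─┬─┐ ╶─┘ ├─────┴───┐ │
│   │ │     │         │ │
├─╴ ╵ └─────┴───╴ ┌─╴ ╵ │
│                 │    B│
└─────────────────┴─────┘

Finding the path and converting it to directions:
Path through cells: (0,0) → (0,1) → (1,1) → (1,2) → (2,2) → (2,1) → (3,1) → (3,0) → (4,0) → (5,0) → (5,1) → (5,2) → (6,2) → (7,2) → (7,3) → (6,3) → (5,3) → (5,4) → (5,5) → (4,5) → (4,6) → (4,7) → (4,8) → (4,9) → (3,9) → (3,10) → (4,10) → (5,10) → (5,11) → (6,11) → (7,11) → (7,10) → (7,9) → (6,9) → (6,8) → (6,7) → (7,7) → (7,8) → (8,8) → (8,7) → (8,6) → (7,6) → (7,5) → (8,5) → (9,5) → (9,4) → (9,3) → (8,3) → (8,2) → (8,1) → (7,1) → (6,1) → (6,0) → (7,0) → (8,0) → (9,0) → (9,1) → (10,1) → (10,2) → (10,3) → (10,4) → (10,5) → (10,6) → (10,7) → (10,8) → (9,8) → (9,9) → (9,10) → (10,10) → (10,11)
Directions: right, down, right, down, left, down, left, down, down, right, right, down, down, right, up, up, right, right, up, right, right, right, right, up, right, down, down, right, down, down, left, left, up, left, left, down, right, down, left, left, up, left, down, down, left, left, up, left, left, up, up, left, down, down, down, right, down, right, right, right, right, right, right, right, up, right, right, down, right

Solution:

┌───────┬───────────┬───┐
│A ↓    │           │   │
│ ╷ ╶─┬─┘ ┌───┐ ╷ ╶─┘ ╷ │
│ │↳ ↓│   │   │ │     │ │
│ ├─╴ │ ╶─┤ ╷ │ ├─────┘ │
│ │↓ ↲│   │ │ │ │       │
├─┘ ┌─┘ ┌─┘ │ └─┘ ┌───┬─┤
│↓ ↲│   │   │     │↱ ↓│ │
│ ╶─┘ ┌─┘ ┌─┴─────┘ ╷ │ │
│↓    │   │↱ → → → ↑│↓│ │
│ ╶───┼───┘ ┌───────┤ ╵ │
│↳ → ↓│↱ → ↑│       │↳ ↓│
├───┐ │ ┌───┘ ┌─────┴─┐ │
│↓ ↰│↓│↑│     │↓ ← ↰  │↓│
│ ╷ │ ╵ │ ┌───┤ ╶─┐ ╶─┘ │
│↓│↑│↳ ↑│ │↓ ↰│↳ ↓│↑ ← ↲│
│ │ └───┘ │ ╷ └─╴ ├─────┤
│↓│↑ ← ↰  │↓│↑ ← ↲│     │
│ └─┬─┐ ╶─┘ ├─────┴───┐ │
│↳ ↓│ │↑ ← ↲│    ↱ → ↓│ │
├─╴ ╵ └─────┴───╴ ┌─╴ ╵ │
│  ↳ → → → → → → ↑│  ↳ B│
└─────────────────┴─────┘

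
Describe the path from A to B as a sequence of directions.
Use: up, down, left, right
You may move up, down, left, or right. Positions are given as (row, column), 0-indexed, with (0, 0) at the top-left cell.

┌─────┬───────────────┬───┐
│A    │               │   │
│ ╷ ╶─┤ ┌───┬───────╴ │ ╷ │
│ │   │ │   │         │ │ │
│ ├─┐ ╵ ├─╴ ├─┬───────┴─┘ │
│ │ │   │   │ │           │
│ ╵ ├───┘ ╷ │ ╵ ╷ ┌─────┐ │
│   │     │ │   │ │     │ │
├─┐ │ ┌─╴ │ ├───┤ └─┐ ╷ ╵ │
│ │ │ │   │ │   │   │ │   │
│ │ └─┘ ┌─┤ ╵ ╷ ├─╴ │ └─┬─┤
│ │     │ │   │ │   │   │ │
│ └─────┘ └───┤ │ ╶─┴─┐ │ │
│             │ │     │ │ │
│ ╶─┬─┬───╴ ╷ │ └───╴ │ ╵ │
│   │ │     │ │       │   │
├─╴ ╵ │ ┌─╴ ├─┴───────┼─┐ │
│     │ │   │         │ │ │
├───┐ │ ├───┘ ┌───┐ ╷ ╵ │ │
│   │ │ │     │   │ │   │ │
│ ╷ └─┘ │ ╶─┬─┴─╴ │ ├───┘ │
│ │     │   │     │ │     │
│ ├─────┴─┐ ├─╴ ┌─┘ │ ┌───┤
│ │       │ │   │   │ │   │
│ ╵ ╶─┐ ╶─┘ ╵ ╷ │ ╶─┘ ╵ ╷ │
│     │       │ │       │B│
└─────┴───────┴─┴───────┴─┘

Finding the path and converting it to directions:
Path through cells: (0,0) → (1,0) → (2,0) → (3,0) → (3,1) → (4,1) → (5,1) → (5,2) → (5,3) → (4,3) → (4,4) → (3,4) → (2,4) → (2,5) → (3,5) → (4,5) → (5,5) → (5,6) → (4,6) → (4,7) → (5,7) → (6,7) → (7,7) → (7,8) → (7,9) → (7,10) → (6,10) → (6,9) → (6,8) → (5,8) → (5,9) → (4,9) → (4,8) → (3,8) → (2,8) → (2,9) → (2,10) → (2,11) → (2,12) → (3,12) → (4,12) → (4,11) → (3,11) → (3,10) → (4,10) → (5,10) → (5,11) → (6,11) → (7,11) → (7,12) → (8,12) → (9,12) → (10,12) → (10,11) → (10,10) → (11,10) → (12,10) → (12,11) → (11,11) → (11,12) → (12,12)
Directions: down, down, down, right, down, down, right, right, up, right, up, up, right, down, down, down, right, up, right, down, down, down, right, right, right, up, left, left, up, right, up, left, up, up, right, right, right, right, down, down, left, up, left, down, down, right, down, down, right, down, down, down, left, left, down, down, right, up, right, down

Solution:

┌─────┬───────────────┬───┐
│A    │               │   │
│ ╷ ╶─┤ ┌───┬───────╴ │ ╷ │
│↓│   │ │   │         │ │ │
│ ├─┐ ╵ ├─╴ ├─┬───────┴─┘ │
│↓│ │   │↱ ↓│ │  ↱ → → → ↓│
│ ╵ ├───┘ ╷ │ ╵ ╷ ┌─────┐ │
│↳ ↓│    ↑│↓│   │↑│  ↓ ↰│↓│
├─┐ │ ┌─╴ │ ├───┤ └─┐ ╷ ╵ │
│ │↓│ │↱ ↑│↓│↱ ↓│↑ ↰│↓│↑ ↲│
│ │ └─┘ ┌─┤ ╵ ╷ ├─╴ │ └─┬─┤
│ │↳ → ↑│ │↳ ↑│↓│↱ ↑│↳ ↓│ │
│ └─────┘ └───┤ │ ╶─┴─┐ │ │
│             │↓│↑ ← ↰│↓│ │
│ ╶─┬─┬───╴ ╷ │ └───╴ │ ╵ │
│   │ │     │ │↳ → → ↑│↳ ↓│
├─╴ ╵ │ ┌─╴ ├─┴───────┼─┐ │
│     │ │   │         │ │↓│
├───┐ │ ├───┘ ┌───┐ ╷ ╵ │ │
│   │ │ │     │   │ │   │↓│
│ ╷ └─┘ │ ╶─┬─┴─╴ │ ├───┘ │
│ │     │   │     │ │↓ ← ↲│
│ ├─────┴─┐ ├─╴ ┌─┘ │ ┌───┤
│ │       │ │   │   │↓│↱ ↓│
│ ╵ ╶─┐ ╶─┘ ╵ ╷ │ ╶─┘ ╵ ╷ │
│     │       │ │    ↳ ↑│B│
└─────┴───────┴─┴───────┴─┘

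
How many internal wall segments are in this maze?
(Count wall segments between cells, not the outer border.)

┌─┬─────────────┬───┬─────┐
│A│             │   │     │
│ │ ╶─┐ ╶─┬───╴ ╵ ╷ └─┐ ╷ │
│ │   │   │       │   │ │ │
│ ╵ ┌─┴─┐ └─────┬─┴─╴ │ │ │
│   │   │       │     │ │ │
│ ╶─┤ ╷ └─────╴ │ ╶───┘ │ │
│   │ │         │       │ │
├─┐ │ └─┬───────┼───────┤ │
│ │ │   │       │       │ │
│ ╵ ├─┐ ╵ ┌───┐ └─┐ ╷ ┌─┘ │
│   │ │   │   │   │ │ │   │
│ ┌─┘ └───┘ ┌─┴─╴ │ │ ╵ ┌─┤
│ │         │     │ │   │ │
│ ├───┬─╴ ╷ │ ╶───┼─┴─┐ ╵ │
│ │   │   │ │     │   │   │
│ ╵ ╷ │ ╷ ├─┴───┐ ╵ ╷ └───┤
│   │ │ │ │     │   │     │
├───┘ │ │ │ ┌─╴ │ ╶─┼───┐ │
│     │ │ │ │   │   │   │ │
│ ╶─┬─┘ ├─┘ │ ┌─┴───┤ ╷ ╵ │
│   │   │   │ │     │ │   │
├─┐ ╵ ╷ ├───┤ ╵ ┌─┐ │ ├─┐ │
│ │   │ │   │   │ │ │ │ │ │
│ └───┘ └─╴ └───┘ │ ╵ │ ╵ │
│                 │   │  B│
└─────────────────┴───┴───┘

Counting internal wall segments:
Total internal walls: 144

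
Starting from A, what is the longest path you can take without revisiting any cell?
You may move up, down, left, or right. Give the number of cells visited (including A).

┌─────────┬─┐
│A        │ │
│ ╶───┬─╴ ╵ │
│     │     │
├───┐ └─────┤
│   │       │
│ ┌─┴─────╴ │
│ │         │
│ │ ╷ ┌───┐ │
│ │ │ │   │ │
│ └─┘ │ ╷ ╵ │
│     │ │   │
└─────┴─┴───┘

Finding longest simple path using DFS:
Start: (0, 0)
Longest path visits 20 cells
Path: A → down → right → right → down → right → right → right → down → left → left → left → down → down → left → left → up → up → up → right

Solution:

┌─────────┬─┐
│A        │ │
│ ╶───┬─╴ ╵ │
│↳ → ↓│     │
├───┐ └─────┤
│↱ B│↳ → → ↓│
│ ┌─┴─────╴ │
│↑│  ↓ ← ← ↲│
│ │ ╷ ┌───┐ │
│↑│ │↓│   │ │
│ └─┘ │ ╷ ╵ │
│↑ ← ↲│ │   │
└─────┴─┴───┘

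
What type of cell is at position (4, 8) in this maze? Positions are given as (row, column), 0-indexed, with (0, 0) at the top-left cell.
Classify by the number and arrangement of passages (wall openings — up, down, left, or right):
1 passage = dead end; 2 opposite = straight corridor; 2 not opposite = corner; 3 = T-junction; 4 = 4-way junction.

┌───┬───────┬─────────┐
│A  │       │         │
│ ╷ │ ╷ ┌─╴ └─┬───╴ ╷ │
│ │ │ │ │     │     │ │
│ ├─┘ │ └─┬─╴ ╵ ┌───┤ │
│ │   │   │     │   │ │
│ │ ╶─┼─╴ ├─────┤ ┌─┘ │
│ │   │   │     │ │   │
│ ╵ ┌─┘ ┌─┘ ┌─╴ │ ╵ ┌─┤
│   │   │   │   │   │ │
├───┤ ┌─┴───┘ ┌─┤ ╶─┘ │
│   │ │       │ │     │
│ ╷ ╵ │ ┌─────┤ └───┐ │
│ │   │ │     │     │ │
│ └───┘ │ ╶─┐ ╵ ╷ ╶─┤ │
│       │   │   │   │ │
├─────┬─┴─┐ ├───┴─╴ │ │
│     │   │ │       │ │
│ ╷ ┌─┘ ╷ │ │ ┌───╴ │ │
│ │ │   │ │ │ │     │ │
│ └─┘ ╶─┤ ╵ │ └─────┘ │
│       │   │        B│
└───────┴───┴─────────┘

Checking cell at (4, 8):
Number of passages: 3
Cell type: T-junction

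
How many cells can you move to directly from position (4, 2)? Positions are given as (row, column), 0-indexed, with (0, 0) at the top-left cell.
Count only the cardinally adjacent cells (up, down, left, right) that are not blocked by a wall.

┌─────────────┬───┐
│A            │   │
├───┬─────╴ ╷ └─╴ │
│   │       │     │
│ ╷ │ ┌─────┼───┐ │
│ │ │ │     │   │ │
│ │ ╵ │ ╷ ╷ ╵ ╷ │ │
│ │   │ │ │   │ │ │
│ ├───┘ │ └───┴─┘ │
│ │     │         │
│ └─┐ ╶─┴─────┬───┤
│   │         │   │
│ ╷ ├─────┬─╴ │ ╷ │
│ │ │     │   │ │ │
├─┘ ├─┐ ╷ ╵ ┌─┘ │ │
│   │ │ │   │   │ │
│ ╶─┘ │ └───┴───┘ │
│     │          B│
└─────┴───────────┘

Checking passable neighbors of (4, 2):
Neighbors: (5, 2), (4, 1), (4, 3)
Count: 3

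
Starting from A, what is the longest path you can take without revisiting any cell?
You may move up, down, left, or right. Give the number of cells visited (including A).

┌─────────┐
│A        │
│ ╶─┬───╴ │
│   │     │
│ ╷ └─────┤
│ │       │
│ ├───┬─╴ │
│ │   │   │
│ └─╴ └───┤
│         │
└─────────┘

Finding longest simple path using DFS:
Start: (0, 0)
Longest path visits 9 cells
Path: A → down → down → down → down → right → right → up → left

Solution:

┌─────────┐
│A        │
│ ╶─┬───╴ │
│↓  │     │
│ ╷ └─────┤
│↓│       │
│ ├───┬─╴ │
│↓│B ↰│   │
│ └─╴ └───┤
│↳ → ↑    │
└─────────┘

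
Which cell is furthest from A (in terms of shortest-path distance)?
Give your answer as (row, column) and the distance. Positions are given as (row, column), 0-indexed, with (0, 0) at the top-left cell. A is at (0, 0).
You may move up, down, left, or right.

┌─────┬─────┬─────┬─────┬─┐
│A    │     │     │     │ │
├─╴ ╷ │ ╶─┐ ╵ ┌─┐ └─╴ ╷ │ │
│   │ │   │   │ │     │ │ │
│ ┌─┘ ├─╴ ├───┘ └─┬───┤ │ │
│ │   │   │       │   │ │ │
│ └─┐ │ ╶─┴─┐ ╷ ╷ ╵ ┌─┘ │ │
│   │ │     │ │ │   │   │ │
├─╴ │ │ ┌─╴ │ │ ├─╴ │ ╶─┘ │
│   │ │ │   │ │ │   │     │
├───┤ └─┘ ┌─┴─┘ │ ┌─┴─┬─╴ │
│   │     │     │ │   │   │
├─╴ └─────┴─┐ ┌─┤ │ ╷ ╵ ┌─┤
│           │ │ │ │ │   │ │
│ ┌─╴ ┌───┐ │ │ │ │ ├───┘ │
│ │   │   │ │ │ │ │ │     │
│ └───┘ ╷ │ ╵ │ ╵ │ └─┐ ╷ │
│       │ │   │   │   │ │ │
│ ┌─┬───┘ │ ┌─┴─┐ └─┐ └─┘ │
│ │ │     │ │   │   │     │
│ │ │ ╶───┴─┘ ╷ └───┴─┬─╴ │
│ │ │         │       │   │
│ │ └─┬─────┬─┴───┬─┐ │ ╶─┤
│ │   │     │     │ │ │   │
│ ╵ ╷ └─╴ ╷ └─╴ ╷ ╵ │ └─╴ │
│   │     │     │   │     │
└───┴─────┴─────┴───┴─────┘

Computing BFS distances from A to all cells:
Furthest cell: (6, 7)
Distance: 109 steps

Path from A to the furthest cell:

┌─────┬─────┬─────┬─────┬─┐
│A → ↓│↱ → ↓│↱ → ↓│  ↱ ↓│ │
├─╴ ╷ │ ╶─┐ ╵ ┌─┐ └─╴ ╷ │ │
│   │↓│↑ ↰│↳ ↑│ │↳ → ↑│↓│ │
│ ┌─┘ ├─╴ ├───┘ └─┬───┤ │ │
│ │  ↓│↱ ↑│    ↱ ↓│   │↓│ │
│ └─┐ │ ╶─┴─┐ ╷ ╷ ╵ ┌─┘ │ │
│   │↓│↑ ← ↰│ │↑│↳ ↓│↓ ↲│ │
├─╴ │ │ ┌─╴ │ │ ├─╴ │ ╶─┘ │
│   │↓│ │↱ ↑│ │↑│↓ ↲│↳ → ↓│
├───┤ └─┘ ┌─┴─┘ │ ┌─┴─┬─╴ │
│   │↳ → ↑│  ↱ ↑│↓│↓ ↰│↓ ↲│
├─╴ └─────┴─┐ ┌─┤ │ ╷ ╵ ┌─┤
│↱ → → → → ↓│↑│B│↓│↓│↑ ↲│ │
│ ┌─╴ ┌───┐ │ │ │ │ ├───┘ │
│↑│   │↓ ↰│↓│↑│↑│↓│↓│     │
│ └───┘ ╷ │ ╵ │ ╵ │ └─┐ ╷ │
│↑ ← ← ↲│↑│↳ ↑│↑ ↲│↳ ↓│ │ │
│ ┌─┬───┘ │ ┌─┴─┐ └─┐ └─┘ │
│ │ │↱ → ↑│ │↓ ↰│   │↳ → ↓│
│ │ │ ╶───┴─┘ ╷ └───┴─┬─╴ │
│ │ │↑ ← ← ← ↲│↑ ← ← ↰│↓ ↲│
│ │ └─┬─────┬─┴───┬─┐ │ ╶─┤
│ │   │     │     │ │↑│↳ ↓│
│ ╵ ╷ └─╴ ╷ └─╴ ╷ ╵ │ └─╴ │
│   │     │     │   │↑ ← ↲│
└───┴─────┴─────┴───┴─────┘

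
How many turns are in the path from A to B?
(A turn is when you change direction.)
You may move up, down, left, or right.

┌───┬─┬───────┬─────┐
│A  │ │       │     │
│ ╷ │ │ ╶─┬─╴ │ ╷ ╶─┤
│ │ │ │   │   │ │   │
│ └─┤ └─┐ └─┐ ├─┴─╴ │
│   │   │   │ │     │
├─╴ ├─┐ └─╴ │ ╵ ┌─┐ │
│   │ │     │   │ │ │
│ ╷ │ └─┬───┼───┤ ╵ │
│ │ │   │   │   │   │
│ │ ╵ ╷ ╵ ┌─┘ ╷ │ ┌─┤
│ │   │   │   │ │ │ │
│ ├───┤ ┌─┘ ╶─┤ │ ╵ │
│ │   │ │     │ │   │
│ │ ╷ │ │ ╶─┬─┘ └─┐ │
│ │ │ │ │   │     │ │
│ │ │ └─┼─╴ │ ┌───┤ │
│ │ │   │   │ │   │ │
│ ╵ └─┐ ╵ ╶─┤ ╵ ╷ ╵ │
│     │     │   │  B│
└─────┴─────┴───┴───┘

Directions: down, down, right, down, left, down, down, down, down, down, down, right, up, up, up, right, down, down, right, down, right, up, right, up, left, up, right, up, right, up, right, down, down, down, left, down, down, right, up, right, down, right
Number of turns: 29

Solution:

┌───┬─┬───────┬─────┐
│A  │ │       │     │
│ ╷ │ │ ╶─┬─╴ │ ╷ ╶─┤
│↓│ │ │   │   │ │   │
│ └─┤ └─┐ └─┐ ├─┴─╴ │
│↳ ↓│   │   │ │     │
├─╴ ├─┐ └─╴ │ ╵ ┌─┐ │
│↓ ↲│ │     │   │ │ │
│ ╷ │ └─┬───┼───┤ ╵ │
│↓│ │   │   │↱ ↓│   │
│ │ ╵ ╷ ╵ ┌─┘ ╷ │ ┌─┤
│↓│   │   │↱ ↑│↓│ │ │
│ ├───┤ ┌─┘ ╶─┤ │ ╵ │
│↓│↱ ↓│ │↱ ↑  │↓│   │
│ │ ╷ │ │ ╶─┬─┘ └─┐ │
│↓│↑│↓│ │↑ ↰│↓ ↲  │ │
│ │ │ └─┼─╴ │ ┌───┤ │
│↓│↑│↳ ↓│↱ ↑│↓│↱ ↓│ │
│ ╵ └─┐ ╵ ╶─┤ ╵ ╷ ╵ │
│↳ ↑  │↳ ↑  │↳ ↑│↳ B│
└─────┴─────┴───┴───┘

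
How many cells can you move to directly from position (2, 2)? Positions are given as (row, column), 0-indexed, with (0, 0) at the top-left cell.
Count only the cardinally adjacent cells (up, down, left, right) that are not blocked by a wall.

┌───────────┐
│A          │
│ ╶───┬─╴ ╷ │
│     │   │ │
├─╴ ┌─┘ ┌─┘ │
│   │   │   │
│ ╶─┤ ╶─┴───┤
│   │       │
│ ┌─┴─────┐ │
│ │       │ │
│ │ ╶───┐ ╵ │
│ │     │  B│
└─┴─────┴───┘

Checking passable neighbors of (2, 2):
Neighbors: (3, 2), (2, 3)
Count: 2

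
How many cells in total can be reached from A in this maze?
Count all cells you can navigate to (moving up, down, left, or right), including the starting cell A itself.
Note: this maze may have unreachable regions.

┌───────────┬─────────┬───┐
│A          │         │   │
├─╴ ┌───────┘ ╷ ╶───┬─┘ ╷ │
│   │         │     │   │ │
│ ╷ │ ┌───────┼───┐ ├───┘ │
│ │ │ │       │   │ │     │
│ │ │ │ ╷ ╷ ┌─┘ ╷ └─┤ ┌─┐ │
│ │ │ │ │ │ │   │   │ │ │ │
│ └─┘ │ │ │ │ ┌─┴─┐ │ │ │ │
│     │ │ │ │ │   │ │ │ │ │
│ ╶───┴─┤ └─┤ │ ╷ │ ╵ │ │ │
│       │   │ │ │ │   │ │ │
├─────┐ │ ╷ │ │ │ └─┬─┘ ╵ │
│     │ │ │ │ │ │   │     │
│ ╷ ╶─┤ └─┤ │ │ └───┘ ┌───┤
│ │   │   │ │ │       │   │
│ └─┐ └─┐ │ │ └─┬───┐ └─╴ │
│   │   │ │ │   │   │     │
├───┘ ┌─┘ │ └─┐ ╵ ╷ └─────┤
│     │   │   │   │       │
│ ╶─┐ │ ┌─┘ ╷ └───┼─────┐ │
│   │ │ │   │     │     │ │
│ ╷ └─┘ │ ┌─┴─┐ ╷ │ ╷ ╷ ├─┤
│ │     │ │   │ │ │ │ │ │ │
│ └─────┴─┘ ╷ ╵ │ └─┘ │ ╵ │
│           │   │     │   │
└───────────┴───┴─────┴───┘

Using BFS/flood-fill to find all reachable cells from A:
Maze size: 13 × 13 = 169 total cells
59 cell(s) are walled off and cannot be reached from A.
Reachable cells: 110

Reachable region (· marks reachable cells):

┌───────────┬─────────┬───┐
│A · · · · ·│· · · · ·│   │
├─╴ ┌───────┘ ╷ ╶───┬─┘ ╷ │
│· ·│· · · · ·│· · ·│   │ │
│ ╷ │ ┌───────┼───┐ ├───┘ │
│·│·│·│· · · ·│   │·│     │
│ │ │ │ ╷ ╷ ┌─┘ ╷ └─┤ ┌─┐ │
│·│·│·│·│·│·│   │   │ │ │ │
│ └─┘ │ │ │ │ ┌─┴─┐ │ │ │ │
│· · ·│·│·│·│ │   │ │ │ │ │
│ ╶───┴─┤ └─┤ │ ╷ │ ╵ │ │ │
│· · · ·│· ·│ │ │ │   │ │ │
├─────┐ │ ╷ │ │ │ └─┬─┘ ╵ │
│· · ·│·│·│·│ │ │   │     │
│ ╷ ╶─┤ └─┤ │ │ └───┘ ┌───┤
│·│· ·│· ·│·│ │       │   │
│ └─┐ └─┐ │ │ └─┬───┐ └─╴ │
│· ·│· ·│·│·│   │   │     │
├───┘ ┌─┘ │ └─┐ ╵ ╷ └─────┤
│· · ·│· ·│· ·│   │       │
│ ╶─┐ │ ┌─┘ ╷ └───┼─────┐ │
│· ·│·│·│· ·│· · ·│· · ·│ │
│ ╷ └─┘ │ ┌─┴─┐ ╷ │ ╷ ╷ ├─┤
│·│· · ·│·│· ·│·│·│·│·│·│·│
│ └─────┴─┘ ╷ ╵ │ └─┘ │ ╵ │
│· · · · · ·│· ·│· · ·│· ·│
└───────────┴───┴─────┴───┘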